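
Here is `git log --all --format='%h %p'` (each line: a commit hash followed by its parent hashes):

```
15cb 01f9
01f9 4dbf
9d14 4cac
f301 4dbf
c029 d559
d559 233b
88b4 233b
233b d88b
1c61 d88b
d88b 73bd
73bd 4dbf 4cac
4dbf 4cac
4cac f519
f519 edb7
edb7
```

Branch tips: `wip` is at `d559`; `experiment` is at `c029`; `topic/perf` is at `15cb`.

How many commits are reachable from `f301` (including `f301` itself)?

Walking parent pointers from f301: reachable set = {4cac, 4dbf, edb7, f301, f519}.
That is 5 commits.

5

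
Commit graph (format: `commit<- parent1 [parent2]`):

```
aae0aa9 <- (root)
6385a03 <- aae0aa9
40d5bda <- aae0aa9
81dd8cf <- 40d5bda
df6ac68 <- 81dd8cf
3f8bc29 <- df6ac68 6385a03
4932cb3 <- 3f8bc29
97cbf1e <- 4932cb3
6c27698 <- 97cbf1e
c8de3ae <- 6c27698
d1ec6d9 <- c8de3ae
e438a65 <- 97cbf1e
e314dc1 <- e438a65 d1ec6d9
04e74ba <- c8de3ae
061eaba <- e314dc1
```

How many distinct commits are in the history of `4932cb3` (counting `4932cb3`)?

Walking parent pointers from 4932cb3: reachable set = {3f8bc29, 40d5bda, 4932cb3, 6385a03, 81dd8cf, aae0aa9, df6ac68}.
That is 7 commits.

7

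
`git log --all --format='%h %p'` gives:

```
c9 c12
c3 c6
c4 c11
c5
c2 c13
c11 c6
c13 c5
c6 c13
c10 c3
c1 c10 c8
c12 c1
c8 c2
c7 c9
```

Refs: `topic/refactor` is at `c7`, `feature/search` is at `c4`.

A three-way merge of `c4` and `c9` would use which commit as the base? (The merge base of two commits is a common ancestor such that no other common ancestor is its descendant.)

Ancestors of c4: {c11, c13, c4, c5, c6}.
Ancestors of c9: {c1, c10, c12, c13, c2, c3, c5, c6, c8, c9}.
Common ancestors: {c13, c5, c6}.
Among these, c6 is not an ancestor of any other common ancestor — it is the merge base.

c6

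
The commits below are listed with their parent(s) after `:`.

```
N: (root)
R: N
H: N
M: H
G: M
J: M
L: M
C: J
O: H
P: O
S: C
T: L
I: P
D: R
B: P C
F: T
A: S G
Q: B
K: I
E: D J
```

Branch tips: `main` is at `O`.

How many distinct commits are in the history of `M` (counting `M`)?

3

Walking parent pointers from M: reachable set = {H, M, N}.
That is 3 commits.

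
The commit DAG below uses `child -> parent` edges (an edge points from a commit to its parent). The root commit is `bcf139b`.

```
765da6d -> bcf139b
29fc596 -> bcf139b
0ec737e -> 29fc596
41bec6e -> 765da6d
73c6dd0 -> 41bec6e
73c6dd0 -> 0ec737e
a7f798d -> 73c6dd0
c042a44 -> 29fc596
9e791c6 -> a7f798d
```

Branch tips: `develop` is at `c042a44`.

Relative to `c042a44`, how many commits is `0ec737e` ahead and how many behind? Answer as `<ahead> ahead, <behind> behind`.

1 ahead, 1 behind

Reachable from 0ec737e: {0ec737e, 29fc596, bcf139b}.
Reachable from c042a44: {29fc596, bcf139b, c042a44}.
Only in 0ec737e's history (ahead): {0ec737e} — 1.
Only in c042a44's history (behind): {c042a44} — 1.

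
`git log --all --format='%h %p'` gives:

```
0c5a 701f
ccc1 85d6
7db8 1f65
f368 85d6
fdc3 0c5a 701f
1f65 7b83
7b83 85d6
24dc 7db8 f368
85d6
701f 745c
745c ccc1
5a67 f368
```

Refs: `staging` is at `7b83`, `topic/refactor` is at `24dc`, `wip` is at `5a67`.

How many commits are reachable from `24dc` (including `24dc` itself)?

6

Walking parent pointers from 24dc: reachable set = {1f65, 24dc, 7b83, 7db8, 85d6, f368}.
That is 6 commits.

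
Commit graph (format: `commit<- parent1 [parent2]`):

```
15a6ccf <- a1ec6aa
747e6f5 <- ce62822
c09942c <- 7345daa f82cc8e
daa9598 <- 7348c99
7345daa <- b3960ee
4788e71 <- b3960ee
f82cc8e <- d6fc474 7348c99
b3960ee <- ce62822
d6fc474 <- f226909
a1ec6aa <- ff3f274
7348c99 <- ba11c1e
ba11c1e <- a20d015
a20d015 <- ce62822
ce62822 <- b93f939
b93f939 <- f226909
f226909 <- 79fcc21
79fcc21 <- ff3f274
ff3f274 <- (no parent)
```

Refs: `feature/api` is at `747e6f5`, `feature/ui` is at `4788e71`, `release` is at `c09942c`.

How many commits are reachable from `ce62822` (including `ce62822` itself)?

Walking parent pointers from ce62822: reachable set = {79fcc21, b93f939, ce62822, f226909, ff3f274}.
That is 5 commits.

5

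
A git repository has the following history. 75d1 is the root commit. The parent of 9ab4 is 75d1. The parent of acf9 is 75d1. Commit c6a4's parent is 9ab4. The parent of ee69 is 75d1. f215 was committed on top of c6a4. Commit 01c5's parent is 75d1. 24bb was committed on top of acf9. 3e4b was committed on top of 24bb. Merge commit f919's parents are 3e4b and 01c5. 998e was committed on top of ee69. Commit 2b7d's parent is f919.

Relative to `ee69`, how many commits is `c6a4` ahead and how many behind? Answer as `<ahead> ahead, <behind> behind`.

2 ahead, 1 behind

Reachable from c6a4: {75d1, 9ab4, c6a4}.
Reachable from ee69: {75d1, ee69}.
Only in c6a4's history (ahead): {9ab4, c6a4} — 2.
Only in ee69's history (behind): {ee69} — 1.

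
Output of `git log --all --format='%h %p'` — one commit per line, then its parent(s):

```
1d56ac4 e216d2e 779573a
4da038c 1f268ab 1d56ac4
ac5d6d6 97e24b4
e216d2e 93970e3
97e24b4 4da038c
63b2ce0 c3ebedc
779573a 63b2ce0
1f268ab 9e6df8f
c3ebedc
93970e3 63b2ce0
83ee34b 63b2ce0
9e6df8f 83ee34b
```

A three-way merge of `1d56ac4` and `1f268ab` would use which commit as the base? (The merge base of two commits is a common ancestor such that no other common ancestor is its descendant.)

Ancestors of 1d56ac4: {1d56ac4, 63b2ce0, 779573a, 93970e3, c3ebedc, e216d2e}.
Ancestors of 1f268ab: {1f268ab, 63b2ce0, 83ee34b, 9e6df8f, c3ebedc}.
Common ancestors: {63b2ce0, c3ebedc}.
Among these, 63b2ce0 is not an ancestor of any other common ancestor — it is the merge base.

63b2ce0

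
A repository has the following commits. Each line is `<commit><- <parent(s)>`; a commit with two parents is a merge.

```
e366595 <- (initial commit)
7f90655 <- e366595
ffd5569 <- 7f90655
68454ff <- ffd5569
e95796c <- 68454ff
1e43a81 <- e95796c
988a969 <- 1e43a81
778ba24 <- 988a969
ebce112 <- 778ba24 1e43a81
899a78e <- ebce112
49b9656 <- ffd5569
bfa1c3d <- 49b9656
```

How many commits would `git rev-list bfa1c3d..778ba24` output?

5

Reachable from 778ba24: {1e43a81, 68454ff, 778ba24, 7f90655, 988a969, e366595, e95796c, ffd5569}.
Reachable from bfa1c3d: {49b9656, 7f90655, bfa1c3d, e366595, ffd5569}.
In 778ba24's history but not bfa1c3d's: {1e43a81, 68454ff, 778ba24, 988a969, e95796c} — 5 commits.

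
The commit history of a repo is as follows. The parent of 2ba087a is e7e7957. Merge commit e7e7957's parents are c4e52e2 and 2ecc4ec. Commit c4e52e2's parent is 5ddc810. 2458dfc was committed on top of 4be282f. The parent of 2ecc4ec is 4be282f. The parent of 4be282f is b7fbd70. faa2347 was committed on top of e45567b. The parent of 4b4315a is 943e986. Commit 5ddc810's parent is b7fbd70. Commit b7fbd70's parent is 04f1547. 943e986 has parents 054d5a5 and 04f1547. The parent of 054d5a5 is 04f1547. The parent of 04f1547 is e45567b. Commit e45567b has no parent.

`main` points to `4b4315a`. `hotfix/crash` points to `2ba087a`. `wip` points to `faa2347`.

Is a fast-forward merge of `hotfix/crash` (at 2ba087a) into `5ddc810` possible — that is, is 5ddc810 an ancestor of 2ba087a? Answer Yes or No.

A fast-forward from 5ddc810 to 2ba087a is possible iff 5ddc810 is an ancestor of 2ba087a.
Ancestors of 2ba087a: {04f1547, 2ba087a, 2ecc4ec, 4be282f, 5ddc810, b7fbd70, c4e52e2, e45567b, e7e7957}.
5ddc810 is among them, so fast-forward is possible.

Yes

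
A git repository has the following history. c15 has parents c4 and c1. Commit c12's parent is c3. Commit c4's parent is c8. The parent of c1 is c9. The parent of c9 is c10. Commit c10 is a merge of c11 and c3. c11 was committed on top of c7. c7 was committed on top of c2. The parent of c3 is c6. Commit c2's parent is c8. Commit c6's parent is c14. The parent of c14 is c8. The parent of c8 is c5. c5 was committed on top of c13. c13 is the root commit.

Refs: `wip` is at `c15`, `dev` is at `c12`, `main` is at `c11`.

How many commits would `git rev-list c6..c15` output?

Reachable from c15: {c1, c10, c11, c13, c14, c15, c2, c3, c4, c5, c6, c7, c8, c9}.
Reachable from c6: {c13, c14, c5, c6, c8}.
In c15's history but not c6's: {c1, c10, c11, c15, c2, c3, c4, c7, c9} — 9 commits.

9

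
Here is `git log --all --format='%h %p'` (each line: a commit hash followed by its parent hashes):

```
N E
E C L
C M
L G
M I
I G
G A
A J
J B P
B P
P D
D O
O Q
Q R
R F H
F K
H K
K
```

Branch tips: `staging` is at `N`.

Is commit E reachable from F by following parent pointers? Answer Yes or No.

No

Ancestors of F: {F, K}.
E is not in that set, so it is not an ancestor of F.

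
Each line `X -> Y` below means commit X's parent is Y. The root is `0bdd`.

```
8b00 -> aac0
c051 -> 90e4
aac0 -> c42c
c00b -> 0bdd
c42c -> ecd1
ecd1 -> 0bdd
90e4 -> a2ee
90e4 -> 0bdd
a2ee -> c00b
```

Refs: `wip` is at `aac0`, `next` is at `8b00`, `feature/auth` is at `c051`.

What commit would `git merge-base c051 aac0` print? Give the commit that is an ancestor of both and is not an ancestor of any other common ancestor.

Ancestors of c051: {0bdd, 90e4, a2ee, c00b, c051}.
Ancestors of aac0: {0bdd, aac0, c42c, ecd1}.
Common ancestors: {0bdd}.
The only common ancestor is 0bdd, so it is the merge base.

0bdd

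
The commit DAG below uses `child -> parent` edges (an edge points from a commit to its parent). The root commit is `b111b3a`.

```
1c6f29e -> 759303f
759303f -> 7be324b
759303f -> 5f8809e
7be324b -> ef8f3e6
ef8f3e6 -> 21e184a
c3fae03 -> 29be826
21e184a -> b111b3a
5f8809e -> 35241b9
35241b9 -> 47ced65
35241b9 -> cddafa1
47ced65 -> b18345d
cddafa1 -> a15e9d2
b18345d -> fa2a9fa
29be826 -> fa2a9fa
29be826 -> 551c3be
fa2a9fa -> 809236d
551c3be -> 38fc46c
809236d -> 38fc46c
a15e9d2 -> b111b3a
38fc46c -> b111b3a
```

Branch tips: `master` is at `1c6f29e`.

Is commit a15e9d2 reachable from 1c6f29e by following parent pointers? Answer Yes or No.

Yes

Ancestors of 1c6f29e (commits reachable by following parents): {1c6f29e, 21e184a, 35241b9, 38fc46c, 47ced65, 5f8809e, 759303f, 7be324b, 809236d, a15e9d2, b111b3a, b18345d, cddafa1, ef8f3e6, fa2a9fa}.
a15e9d2 is in that set, so it is an ancestor of 1c6f29e.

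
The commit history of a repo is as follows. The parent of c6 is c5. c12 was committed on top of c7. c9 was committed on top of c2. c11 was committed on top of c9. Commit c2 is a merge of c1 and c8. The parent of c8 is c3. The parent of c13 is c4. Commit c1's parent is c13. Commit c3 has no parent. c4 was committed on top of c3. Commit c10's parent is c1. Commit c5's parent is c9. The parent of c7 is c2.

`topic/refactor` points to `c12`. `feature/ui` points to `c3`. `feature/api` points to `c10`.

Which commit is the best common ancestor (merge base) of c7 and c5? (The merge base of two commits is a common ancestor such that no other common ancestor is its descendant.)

c2

Ancestors of c7: {c1, c13, c2, c3, c4, c7, c8}.
Ancestors of c5: {c1, c13, c2, c3, c4, c5, c8, c9}.
Common ancestors: {c1, c13, c2, c3, c4, c8}.
Among these, c2 is not an ancestor of any other common ancestor — it is the merge base.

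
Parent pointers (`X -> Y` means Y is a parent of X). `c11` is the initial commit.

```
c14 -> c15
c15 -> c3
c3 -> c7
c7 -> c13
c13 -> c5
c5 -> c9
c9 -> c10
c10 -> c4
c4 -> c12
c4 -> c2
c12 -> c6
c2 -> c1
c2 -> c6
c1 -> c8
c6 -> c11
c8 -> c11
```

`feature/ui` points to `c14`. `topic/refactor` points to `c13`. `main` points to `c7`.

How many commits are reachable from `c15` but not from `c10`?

6

Reachable from c15: {c1, c10, c11, c12, c13, c15, c2, c3, c4, c5, c6, c7, c8, c9}.
Reachable from c10: {c1, c10, c11, c12, c2, c4, c6, c8}.
In c15's history but not c10's: {c13, c15, c3, c5, c7, c9} — 6 commits.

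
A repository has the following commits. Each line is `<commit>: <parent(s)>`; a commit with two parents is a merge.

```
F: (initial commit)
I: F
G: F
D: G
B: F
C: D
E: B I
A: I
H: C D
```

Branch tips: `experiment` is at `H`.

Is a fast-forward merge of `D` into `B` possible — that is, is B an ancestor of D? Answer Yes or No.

A fast-forward from B to D is possible iff B is an ancestor of D.
Ancestors of D: {D, F, G}.
B is not among them, so fast-forward is not possible.

No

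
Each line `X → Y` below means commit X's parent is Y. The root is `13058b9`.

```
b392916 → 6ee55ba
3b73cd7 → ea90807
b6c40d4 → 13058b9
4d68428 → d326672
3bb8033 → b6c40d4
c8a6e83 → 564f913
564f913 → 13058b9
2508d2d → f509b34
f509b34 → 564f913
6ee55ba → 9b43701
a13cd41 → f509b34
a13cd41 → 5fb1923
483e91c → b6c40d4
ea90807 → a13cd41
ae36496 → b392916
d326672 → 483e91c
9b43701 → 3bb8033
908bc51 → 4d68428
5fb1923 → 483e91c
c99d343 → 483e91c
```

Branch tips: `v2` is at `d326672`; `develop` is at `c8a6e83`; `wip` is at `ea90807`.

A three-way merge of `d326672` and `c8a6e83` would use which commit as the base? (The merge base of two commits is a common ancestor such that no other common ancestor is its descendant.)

13058b9

Ancestors of d326672: {13058b9, 483e91c, b6c40d4, d326672}.
Ancestors of c8a6e83: {13058b9, 564f913, c8a6e83}.
Common ancestors: {13058b9}.
The only common ancestor is 13058b9, so it is the merge base.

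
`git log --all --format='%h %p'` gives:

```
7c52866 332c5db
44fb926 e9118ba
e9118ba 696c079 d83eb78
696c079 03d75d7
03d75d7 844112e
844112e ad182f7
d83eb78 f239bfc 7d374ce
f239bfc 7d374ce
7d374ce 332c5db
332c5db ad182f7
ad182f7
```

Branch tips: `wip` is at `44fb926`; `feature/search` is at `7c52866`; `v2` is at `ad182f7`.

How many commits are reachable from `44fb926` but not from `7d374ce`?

Reachable from 44fb926: {03d75d7, 332c5db, 44fb926, 696c079, 7d374ce, 844112e, ad182f7, d83eb78, e9118ba, f239bfc}.
Reachable from 7d374ce: {332c5db, 7d374ce, ad182f7}.
In 44fb926's history but not 7d374ce's: {03d75d7, 44fb926, 696c079, 844112e, d83eb78, e9118ba, f239bfc} — 7 commits.

7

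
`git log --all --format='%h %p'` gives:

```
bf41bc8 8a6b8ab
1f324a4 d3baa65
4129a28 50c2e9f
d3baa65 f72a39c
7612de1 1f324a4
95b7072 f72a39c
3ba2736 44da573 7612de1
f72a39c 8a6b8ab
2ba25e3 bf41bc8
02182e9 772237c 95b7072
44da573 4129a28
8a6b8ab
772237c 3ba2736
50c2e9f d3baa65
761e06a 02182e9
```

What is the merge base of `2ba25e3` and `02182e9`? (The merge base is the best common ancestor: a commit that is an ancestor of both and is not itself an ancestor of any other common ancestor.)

Ancestors of 2ba25e3: {2ba25e3, 8a6b8ab, bf41bc8}.
Ancestors of 02182e9: {02182e9, 1f324a4, 3ba2736, 4129a28, 44da573, 50c2e9f, 7612de1, 772237c, 8a6b8ab, 95b7072, d3baa65, f72a39c}.
Common ancestors: {8a6b8ab}.
The only common ancestor is 8a6b8ab, so it is the merge base.

8a6b8ab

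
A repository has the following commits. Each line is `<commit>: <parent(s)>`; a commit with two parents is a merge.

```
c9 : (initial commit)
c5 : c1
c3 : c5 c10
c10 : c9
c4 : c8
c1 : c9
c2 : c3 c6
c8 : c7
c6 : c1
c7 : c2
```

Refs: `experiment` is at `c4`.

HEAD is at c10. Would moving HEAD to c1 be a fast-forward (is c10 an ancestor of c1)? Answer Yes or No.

No

A fast-forward from c10 to c1 is possible iff c10 is an ancestor of c1.
Ancestors of c1: {c1, c9}.
c10 is not among them, so fast-forward is not possible.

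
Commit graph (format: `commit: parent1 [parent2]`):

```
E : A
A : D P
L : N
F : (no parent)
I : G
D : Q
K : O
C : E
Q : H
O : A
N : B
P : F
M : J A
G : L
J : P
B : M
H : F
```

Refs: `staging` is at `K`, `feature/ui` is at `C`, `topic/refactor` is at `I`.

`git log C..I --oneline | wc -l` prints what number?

Reachable from I: {A, B, D, F, G, H, I, J, L, M, N, P, Q}.
Reachable from C: {A, C, D, E, F, H, P, Q}.
In I's history but not C's: {B, G, I, J, L, M, N} — 7 commits.

7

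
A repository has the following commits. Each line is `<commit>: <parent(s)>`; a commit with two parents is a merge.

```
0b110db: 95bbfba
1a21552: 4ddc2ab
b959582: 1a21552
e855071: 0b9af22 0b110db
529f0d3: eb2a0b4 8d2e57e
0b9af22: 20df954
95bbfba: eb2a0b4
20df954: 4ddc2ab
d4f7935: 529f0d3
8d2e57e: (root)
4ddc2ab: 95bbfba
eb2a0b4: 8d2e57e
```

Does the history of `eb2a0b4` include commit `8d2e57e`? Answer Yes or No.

Ancestors of eb2a0b4 (commits reachable by following parents): {8d2e57e, eb2a0b4}.
8d2e57e is in that set, so it is an ancestor of eb2a0b4.

Yes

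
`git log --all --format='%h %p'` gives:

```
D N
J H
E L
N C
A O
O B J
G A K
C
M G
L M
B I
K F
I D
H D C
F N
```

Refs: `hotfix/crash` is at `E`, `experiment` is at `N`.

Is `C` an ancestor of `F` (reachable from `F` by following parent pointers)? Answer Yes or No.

Ancestors of F (commits reachable by following parents): {C, F, N}.
C is in that set, so it is an ancestor of F.

Yes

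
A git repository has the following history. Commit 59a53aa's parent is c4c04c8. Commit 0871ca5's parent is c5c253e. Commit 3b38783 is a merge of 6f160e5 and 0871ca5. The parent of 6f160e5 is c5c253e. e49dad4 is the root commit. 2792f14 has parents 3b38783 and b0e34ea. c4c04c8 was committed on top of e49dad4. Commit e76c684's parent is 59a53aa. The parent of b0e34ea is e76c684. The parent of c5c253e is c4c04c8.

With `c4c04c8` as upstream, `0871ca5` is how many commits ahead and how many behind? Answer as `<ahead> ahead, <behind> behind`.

2 ahead, 0 behind

Reachable from 0871ca5: {0871ca5, c4c04c8, c5c253e, e49dad4}.
Reachable from c4c04c8: {c4c04c8, e49dad4}.
Only in 0871ca5's history (ahead): {0871ca5, c5c253e} — 2.
Only in c4c04c8's history (behind): {} — 0.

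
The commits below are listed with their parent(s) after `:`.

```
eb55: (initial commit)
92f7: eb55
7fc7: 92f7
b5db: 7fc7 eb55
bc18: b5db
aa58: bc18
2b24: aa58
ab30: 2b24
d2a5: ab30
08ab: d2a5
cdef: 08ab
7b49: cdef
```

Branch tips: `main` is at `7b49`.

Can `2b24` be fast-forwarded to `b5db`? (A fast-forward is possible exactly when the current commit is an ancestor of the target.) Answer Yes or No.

A fast-forward from 2b24 to b5db is possible iff 2b24 is an ancestor of b5db.
Ancestors of b5db: {7fc7, 92f7, b5db, eb55}.
2b24 is not among them, so fast-forward is not possible.

No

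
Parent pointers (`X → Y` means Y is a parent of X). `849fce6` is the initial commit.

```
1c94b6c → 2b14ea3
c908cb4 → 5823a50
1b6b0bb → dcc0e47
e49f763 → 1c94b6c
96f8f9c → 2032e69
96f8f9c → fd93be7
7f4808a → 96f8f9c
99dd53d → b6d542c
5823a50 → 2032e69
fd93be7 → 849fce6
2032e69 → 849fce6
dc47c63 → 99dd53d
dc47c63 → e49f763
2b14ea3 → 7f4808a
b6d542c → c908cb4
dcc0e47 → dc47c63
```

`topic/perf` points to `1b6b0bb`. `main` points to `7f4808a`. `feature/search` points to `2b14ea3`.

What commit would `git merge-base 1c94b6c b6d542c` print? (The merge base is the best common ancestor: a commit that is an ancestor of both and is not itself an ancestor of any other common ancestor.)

2032e69

Ancestors of 1c94b6c: {1c94b6c, 2032e69, 2b14ea3, 7f4808a, 849fce6, 96f8f9c, fd93be7}.
Ancestors of b6d542c: {2032e69, 5823a50, 849fce6, b6d542c, c908cb4}.
Common ancestors: {2032e69, 849fce6}.
Among these, 2032e69 is not an ancestor of any other common ancestor — it is the merge base.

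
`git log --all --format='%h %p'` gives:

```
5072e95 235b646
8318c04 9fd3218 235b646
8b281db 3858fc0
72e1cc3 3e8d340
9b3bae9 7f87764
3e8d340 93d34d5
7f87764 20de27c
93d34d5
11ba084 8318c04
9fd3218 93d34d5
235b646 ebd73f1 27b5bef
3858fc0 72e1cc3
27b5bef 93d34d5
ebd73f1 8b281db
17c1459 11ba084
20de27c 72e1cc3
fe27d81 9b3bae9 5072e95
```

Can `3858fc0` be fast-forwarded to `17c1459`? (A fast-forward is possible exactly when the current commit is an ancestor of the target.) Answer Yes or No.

A fast-forward from 3858fc0 to 17c1459 is possible iff 3858fc0 is an ancestor of 17c1459.
Ancestors of 17c1459: {11ba084, 17c1459, 235b646, 27b5bef, 3858fc0, 3e8d340, 72e1cc3, 8318c04, 8b281db, 93d34d5, 9fd3218, ebd73f1}.
3858fc0 is among them, so fast-forward is possible.

Yes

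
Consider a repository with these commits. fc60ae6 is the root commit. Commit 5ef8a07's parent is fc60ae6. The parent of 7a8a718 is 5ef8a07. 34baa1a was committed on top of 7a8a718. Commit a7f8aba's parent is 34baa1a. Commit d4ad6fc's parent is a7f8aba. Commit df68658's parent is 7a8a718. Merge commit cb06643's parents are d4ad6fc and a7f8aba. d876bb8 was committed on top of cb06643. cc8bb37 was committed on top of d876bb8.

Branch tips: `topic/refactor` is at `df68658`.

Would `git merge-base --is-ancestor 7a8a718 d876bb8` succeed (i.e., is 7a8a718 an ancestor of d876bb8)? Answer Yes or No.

Ancestors of d876bb8 (commits reachable by following parents): {34baa1a, 5ef8a07, 7a8a718, a7f8aba, cb06643, d4ad6fc, d876bb8, fc60ae6}.
7a8a718 is in that set, so it is an ancestor of d876bb8.

Yes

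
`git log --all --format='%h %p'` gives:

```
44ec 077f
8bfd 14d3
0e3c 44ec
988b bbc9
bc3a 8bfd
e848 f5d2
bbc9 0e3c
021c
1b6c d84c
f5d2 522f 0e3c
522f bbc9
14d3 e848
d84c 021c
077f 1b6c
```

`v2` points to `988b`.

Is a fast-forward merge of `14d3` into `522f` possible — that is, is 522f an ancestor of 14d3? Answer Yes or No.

A fast-forward from 522f to 14d3 is possible iff 522f is an ancestor of 14d3.
Ancestors of 14d3: {021c, 077f, 0e3c, 14d3, 1b6c, 44ec, 522f, bbc9, d84c, e848, f5d2}.
522f is among them, so fast-forward is possible.

Yes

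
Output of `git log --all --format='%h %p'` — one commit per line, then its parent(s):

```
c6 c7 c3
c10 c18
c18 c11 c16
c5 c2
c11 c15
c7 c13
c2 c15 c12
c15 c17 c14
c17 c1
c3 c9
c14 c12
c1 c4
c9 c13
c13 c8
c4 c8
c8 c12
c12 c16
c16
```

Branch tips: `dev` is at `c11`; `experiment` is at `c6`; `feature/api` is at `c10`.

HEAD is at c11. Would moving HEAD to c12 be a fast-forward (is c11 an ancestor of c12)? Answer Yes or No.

A fast-forward from c11 to c12 is possible iff c11 is an ancestor of c12.
Ancestors of c12: {c12, c16}.
c11 is not among them, so fast-forward is not possible.

No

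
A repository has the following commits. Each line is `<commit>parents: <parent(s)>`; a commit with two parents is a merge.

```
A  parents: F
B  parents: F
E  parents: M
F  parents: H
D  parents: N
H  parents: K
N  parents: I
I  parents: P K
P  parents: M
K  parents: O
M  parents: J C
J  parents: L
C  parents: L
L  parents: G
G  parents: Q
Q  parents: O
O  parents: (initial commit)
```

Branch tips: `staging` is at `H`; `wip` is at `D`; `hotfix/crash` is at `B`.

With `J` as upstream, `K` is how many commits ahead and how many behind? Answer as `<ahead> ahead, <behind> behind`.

Reachable from K: {K, O}.
Reachable from J: {G, J, L, O, Q}.
Only in K's history (ahead): {K} — 1.
Only in J's history (behind): {G, J, L, Q} — 4.

1 ahead, 4 behind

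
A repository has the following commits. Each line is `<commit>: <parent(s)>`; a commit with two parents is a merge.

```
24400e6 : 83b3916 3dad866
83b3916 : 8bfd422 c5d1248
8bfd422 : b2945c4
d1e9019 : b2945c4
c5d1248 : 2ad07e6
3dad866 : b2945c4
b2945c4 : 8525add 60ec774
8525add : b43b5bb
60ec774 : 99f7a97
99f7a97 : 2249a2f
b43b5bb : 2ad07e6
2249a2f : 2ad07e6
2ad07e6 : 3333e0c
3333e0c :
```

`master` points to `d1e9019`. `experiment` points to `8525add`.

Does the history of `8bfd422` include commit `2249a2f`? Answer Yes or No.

Ancestors of 8bfd422 (commits reachable by following parents): {2249a2f, 2ad07e6, 3333e0c, 60ec774, 8525add, 8bfd422, 99f7a97, b2945c4, b43b5bb}.
2249a2f is in that set, so it is an ancestor of 8bfd422.

Yes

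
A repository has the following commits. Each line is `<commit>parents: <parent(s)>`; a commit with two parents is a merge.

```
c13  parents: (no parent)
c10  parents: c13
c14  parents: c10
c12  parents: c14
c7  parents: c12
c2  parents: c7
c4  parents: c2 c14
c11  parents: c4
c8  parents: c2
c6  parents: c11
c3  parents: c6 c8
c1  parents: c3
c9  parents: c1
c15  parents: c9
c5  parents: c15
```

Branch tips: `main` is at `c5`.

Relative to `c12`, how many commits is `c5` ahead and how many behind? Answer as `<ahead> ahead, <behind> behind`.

11 ahead, 0 behind

Reachable from c5: {c1, c10, c11, c12, c13, c14, c15, c2, c3, c4, c5, c6, c7, c8, c9}.
Reachable from c12: {c10, c12, c13, c14}.
Only in c5's history (ahead): {c1, c11, c15, c2, c3, c4, c5, c6, c7, c8, c9} — 11.
Only in c12's history (behind): {} — 0.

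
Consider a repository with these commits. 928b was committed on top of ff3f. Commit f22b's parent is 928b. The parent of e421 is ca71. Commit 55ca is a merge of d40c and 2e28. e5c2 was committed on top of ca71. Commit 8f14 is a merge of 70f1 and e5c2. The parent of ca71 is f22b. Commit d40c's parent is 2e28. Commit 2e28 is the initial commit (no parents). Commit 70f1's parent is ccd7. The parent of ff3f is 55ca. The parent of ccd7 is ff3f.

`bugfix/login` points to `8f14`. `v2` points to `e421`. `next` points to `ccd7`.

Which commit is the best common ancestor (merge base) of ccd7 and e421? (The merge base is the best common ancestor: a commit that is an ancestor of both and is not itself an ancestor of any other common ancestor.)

ff3f

Ancestors of ccd7: {2e28, 55ca, ccd7, d40c, ff3f}.
Ancestors of e421: {2e28, 55ca, 928b, ca71, d40c, e421, f22b, ff3f}.
Common ancestors: {2e28, 55ca, d40c, ff3f}.
Among these, ff3f is not an ancestor of any other common ancestor — it is the merge base.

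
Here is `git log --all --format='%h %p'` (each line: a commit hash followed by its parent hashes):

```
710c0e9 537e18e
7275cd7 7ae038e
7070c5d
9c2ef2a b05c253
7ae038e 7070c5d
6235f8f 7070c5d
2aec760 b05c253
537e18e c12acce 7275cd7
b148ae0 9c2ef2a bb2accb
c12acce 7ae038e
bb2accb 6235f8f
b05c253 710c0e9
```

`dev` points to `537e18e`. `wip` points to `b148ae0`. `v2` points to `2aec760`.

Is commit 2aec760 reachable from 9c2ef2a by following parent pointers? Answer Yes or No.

No

Ancestors of 9c2ef2a: {537e18e, 7070c5d, 710c0e9, 7275cd7, 7ae038e, 9c2ef2a, b05c253, c12acce}.
2aec760 is not in that set, so it is not an ancestor of 9c2ef2a.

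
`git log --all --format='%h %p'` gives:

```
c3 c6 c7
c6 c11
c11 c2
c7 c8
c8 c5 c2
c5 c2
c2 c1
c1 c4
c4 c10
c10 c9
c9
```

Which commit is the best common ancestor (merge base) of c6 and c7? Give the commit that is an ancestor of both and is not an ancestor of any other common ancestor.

Ancestors of c6: {c1, c10, c11, c2, c4, c6, c9}.
Ancestors of c7: {c1, c10, c2, c4, c5, c7, c8, c9}.
Common ancestors: {c1, c10, c2, c4, c9}.
Among these, c2 is not an ancestor of any other common ancestor — it is the merge base.

c2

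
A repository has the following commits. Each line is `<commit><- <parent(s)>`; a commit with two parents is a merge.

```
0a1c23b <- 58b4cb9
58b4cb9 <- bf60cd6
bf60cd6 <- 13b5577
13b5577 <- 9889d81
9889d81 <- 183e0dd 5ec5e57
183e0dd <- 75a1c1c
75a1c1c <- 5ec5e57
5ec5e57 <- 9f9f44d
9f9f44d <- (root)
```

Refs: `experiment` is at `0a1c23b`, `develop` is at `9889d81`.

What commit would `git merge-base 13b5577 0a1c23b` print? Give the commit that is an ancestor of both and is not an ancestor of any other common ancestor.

Ancestors of 13b5577: {13b5577, 183e0dd, 5ec5e57, 75a1c1c, 9889d81, 9f9f44d}.
Ancestors of 0a1c23b: {0a1c23b, 13b5577, 183e0dd, 58b4cb9, 5ec5e57, 75a1c1c, 9889d81, 9f9f44d, bf60cd6}.
Common ancestors: {13b5577, 183e0dd, 5ec5e57, 75a1c1c, 9889d81, 9f9f44d}.
Among these, 13b5577 is not an ancestor of any other common ancestor — it is the merge base.

13b5577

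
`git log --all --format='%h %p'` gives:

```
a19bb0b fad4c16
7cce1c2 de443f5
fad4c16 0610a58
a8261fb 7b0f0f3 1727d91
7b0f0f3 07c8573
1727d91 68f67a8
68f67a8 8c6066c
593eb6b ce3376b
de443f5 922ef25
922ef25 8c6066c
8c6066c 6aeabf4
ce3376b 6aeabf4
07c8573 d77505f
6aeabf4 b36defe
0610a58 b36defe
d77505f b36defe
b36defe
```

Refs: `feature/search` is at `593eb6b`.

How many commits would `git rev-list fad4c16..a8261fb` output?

Reachable from a8261fb: {07c8573, 1727d91, 68f67a8, 6aeabf4, 7b0f0f3, 8c6066c, a8261fb, b36defe, d77505f}.
Reachable from fad4c16: {0610a58, b36defe, fad4c16}.
In a8261fb's history but not fad4c16's: {07c8573, 1727d91, 68f67a8, 6aeabf4, 7b0f0f3, 8c6066c, a8261fb, d77505f} — 8 commits.

8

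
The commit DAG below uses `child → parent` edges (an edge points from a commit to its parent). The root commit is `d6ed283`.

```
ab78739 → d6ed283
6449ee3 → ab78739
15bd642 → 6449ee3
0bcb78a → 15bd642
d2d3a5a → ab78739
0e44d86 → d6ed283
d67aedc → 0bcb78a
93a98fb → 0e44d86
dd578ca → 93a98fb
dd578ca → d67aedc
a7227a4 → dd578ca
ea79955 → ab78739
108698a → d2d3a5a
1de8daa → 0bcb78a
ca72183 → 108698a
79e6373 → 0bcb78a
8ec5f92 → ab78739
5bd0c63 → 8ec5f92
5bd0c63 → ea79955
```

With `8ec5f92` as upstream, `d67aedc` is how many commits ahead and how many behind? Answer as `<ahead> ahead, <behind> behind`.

4 ahead, 1 behind

Reachable from d67aedc: {0bcb78a, 15bd642, 6449ee3, ab78739, d67aedc, d6ed283}.
Reachable from 8ec5f92: {8ec5f92, ab78739, d6ed283}.
Only in d67aedc's history (ahead): {0bcb78a, 15bd642, 6449ee3, d67aedc} — 4.
Only in 8ec5f92's history (behind): {8ec5f92} — 1.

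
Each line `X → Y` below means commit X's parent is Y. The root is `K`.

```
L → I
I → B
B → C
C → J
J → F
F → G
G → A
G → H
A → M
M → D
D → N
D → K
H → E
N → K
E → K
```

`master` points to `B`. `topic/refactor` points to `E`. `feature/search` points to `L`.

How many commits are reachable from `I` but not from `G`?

5

Reachable from I: {A, B, C, D, E, F, G, H, I, J, K, M, N}.
Reachable from G: {A, D, E, G, H, K, M, N}.
In I's history but not G's: {B, C, F, I, J} — 5 commits.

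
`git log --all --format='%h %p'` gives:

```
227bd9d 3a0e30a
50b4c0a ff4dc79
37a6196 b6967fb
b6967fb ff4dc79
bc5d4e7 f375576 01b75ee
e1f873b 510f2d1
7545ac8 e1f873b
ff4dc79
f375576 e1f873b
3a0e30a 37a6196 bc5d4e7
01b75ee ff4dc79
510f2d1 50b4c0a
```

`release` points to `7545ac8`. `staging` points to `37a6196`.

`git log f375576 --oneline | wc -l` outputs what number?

Walking parent pointers from f375576: reachable set = {50b4c0a, 510f2d1, e1f873b, f375576, ff4dc79}.
That is 5 commits.

5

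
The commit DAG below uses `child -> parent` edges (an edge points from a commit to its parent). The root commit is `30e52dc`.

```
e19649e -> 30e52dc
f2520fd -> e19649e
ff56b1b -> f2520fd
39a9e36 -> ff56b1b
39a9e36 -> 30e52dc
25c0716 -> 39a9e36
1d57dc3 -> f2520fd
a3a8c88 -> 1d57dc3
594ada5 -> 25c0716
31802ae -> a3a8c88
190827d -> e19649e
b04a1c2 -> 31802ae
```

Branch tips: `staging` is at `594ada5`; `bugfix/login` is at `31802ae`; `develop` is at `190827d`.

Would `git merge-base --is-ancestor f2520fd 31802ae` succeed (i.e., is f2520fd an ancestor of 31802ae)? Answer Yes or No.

Yes

Ancestors of 31802ae (commits reachable by following parents): {1d57dc3, 30e52dc, 31802ae, a3a8c88, e19649e, f2520fd}.
f2520fd is in that set, so it is an ancestor of 31802ae.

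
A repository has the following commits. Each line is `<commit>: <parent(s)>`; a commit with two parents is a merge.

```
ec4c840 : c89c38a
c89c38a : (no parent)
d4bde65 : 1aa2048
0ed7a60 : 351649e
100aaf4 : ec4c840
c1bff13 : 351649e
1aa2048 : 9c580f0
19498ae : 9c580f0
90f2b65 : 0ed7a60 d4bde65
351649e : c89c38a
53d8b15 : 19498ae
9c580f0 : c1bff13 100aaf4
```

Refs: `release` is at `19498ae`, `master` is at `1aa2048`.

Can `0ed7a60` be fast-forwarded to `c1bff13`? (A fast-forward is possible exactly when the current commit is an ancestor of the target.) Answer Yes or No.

A fast-forward from 0ed7a60 to c1bff13 is possible iff 0ed7a60 is an ancestor of c1bff13.
Ancestors of c1bff13: {351649e, c1bff13, c89c38a}.
0ed7a60 is not among them, so fast-forward is not possible.

No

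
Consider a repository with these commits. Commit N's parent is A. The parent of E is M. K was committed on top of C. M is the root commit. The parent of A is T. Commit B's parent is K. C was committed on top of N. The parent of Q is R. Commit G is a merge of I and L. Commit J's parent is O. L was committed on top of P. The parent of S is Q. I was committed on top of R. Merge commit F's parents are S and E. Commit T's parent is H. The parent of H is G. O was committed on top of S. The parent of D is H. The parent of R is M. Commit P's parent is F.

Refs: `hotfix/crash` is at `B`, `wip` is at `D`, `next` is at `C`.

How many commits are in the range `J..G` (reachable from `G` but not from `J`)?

6

Reachable from G: {E, F, G, I, L, M, P, Q, R, S}.
Reachable from J: {J, M, O, Q, R, S}.
In G's history but not J's: {E, F, G, I, L, P} — 6 commits.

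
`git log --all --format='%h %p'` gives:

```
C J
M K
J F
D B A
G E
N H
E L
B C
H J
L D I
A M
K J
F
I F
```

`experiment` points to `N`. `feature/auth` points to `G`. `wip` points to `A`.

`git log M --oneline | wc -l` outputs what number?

Walking parent pointers from M: reachable set = {F, J, K, M}.
That is 4 commits.

4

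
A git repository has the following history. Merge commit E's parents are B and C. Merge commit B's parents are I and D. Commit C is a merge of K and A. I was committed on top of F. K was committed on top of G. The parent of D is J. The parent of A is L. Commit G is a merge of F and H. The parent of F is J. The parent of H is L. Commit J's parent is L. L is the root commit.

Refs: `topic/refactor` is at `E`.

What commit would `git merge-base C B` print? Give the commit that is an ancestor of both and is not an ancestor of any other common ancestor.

F

Ancestors of C: {A, C, F, G, H, J, K, L}.
Ancestors of B: {B, D, F, I, J, L}.
Common ancestors: {F, J, L}.
Among these, F is not an ancestor of any other common ancestor — it is the merge base.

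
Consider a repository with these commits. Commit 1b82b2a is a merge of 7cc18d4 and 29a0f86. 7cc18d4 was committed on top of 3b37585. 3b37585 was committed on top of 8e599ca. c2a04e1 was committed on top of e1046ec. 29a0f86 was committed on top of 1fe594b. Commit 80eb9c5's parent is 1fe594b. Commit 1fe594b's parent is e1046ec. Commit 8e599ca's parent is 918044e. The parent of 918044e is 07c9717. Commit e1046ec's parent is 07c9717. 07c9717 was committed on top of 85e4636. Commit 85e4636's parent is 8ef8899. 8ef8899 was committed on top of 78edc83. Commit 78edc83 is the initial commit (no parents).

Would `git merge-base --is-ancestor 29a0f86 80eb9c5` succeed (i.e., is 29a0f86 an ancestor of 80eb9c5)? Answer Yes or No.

Ancestors of 80eb9c5: {07c9717, 1fe594b, 78edc83, 80eb9c5, 85e4636, 8ef8899, e1046ec}.
29a0f86 is not in that set, so it is not an ancestor of 80eb9c5.

No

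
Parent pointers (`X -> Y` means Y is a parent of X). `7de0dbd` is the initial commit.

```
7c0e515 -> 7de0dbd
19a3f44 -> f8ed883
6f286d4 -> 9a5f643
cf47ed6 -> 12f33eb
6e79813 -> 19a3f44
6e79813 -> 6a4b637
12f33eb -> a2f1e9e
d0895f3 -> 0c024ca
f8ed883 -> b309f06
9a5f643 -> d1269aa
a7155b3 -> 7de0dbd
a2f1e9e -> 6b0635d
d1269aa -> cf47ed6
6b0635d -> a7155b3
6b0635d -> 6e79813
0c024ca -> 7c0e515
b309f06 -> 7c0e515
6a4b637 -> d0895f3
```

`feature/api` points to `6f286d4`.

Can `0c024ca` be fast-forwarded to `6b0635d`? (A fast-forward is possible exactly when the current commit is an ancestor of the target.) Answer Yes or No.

Yes

A fast-forward from 0c024ca to 6b0635d is possible iff 0c024ca is an ancestor of 6b0635d.
Ancestors of 6b0635d: {0c024ca, 19a3f44, 6a4b637, 6b0635d, 6e79813, 7c0e515, 7de0dbd, a7155b3, b309f06, d0895f3, f8ed883}.
0c024ca is among them, so fast-forward is possible.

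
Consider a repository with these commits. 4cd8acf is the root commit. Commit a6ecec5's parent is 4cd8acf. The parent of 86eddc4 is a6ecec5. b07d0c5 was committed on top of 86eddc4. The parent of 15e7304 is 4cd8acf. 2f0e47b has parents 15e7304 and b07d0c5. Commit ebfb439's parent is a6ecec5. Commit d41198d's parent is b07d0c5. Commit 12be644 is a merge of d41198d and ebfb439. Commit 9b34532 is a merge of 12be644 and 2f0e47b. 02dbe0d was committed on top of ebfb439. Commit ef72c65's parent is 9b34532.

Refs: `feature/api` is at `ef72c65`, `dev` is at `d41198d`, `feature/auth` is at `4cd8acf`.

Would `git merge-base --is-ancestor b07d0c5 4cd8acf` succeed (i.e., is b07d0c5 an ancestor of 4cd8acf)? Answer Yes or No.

Ancestors of 4cd8acf: {4cd8acf}.
b07d0c5 is not in that set, so it is not an ancestor of 4cd8acf.

No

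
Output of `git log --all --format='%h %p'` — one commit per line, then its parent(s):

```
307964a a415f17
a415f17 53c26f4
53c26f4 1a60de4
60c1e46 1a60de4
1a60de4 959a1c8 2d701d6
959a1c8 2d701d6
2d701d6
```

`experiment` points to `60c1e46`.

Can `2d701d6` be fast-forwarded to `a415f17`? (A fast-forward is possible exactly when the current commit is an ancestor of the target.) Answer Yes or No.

A fast-forward from 2d701d6 to a415f17 is possible iff 2d701d6 is an ancestor of a415f17.
Ancestors of a415f17: {1a60de4, 2d701d6, 53c26f4, 959a1c8, a415f17}.
2d701d6 is among them, so fast-forward is possible.

Yes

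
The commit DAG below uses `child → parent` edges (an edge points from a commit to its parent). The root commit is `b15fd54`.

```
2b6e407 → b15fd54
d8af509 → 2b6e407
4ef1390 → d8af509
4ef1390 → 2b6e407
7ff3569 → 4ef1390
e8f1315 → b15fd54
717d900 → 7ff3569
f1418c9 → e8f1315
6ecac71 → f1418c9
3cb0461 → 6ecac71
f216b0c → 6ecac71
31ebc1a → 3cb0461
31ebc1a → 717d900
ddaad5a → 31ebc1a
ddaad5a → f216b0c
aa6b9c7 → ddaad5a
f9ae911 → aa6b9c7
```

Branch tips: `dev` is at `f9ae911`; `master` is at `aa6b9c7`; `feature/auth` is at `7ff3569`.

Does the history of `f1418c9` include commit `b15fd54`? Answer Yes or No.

Ancestors of f1418c9 (commits reachable by following parents): {b15fd54, e8f1315, f1418c9}.
b15fd54 is in that set, so it is an ancestor of f1418c9.

Yes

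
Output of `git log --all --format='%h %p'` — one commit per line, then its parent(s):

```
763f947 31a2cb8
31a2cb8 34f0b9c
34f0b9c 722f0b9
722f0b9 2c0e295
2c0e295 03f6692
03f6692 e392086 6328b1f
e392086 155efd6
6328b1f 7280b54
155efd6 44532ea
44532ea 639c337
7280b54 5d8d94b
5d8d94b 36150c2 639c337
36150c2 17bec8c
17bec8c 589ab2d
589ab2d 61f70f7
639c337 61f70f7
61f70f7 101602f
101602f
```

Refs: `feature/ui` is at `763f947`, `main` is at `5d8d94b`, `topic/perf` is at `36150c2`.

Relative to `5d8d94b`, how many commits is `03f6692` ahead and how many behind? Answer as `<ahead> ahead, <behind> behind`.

6 ahead, 0 behind

Reachable from 03f6692: {03f6692, 101602f, 155efd6, 17bec8c, 36150c2, 44532ea, 589ab2d, 5d8d94b, 61f70f7, 6328b1f, 639c337, 7280b54, e392086}.
Reachable from 5d8d94b: {101602f, 17bec8c, 36150c2, 589ab2d, 5d8d94b, 61f70f7, 639c337}.
Only in 03f6692's history (ahead): {03f6692, 155efd6, 44532ea, 6328b1f, 7280b54, e392086} — 6.
Only in 5d8d94b's history (behind): {} — 0.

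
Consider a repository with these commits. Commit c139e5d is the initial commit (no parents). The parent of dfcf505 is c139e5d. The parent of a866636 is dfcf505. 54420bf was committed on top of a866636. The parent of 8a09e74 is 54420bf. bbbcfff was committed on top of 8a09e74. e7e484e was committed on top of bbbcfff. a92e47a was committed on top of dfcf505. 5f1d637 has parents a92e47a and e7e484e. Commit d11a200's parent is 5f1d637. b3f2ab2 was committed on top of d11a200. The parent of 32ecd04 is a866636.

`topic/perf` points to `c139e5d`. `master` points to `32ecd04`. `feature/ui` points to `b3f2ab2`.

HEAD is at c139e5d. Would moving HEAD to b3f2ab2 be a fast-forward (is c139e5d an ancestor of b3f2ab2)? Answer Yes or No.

Yes

A fast-forward from c139e5d to b3f2ab2 is possible iff c139e5d is an ancestor of b3f2ab2.
Ancestors of b3f2ab2: {54420bf, 5f1d637, 8a09e74, a866636, a92e47a, b3f2ab2, bbbcfff, c139e5d, d11a200, dfcf505, e7e484e}.
c139e5d is among them, so fast-forward is possible.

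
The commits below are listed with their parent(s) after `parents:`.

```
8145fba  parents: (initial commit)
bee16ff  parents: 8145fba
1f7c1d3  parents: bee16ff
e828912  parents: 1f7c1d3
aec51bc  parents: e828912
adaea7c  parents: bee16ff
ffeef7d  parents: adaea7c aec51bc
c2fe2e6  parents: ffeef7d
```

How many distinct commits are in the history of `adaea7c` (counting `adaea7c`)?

3

Walking parent pointers from adaea7c: reachable set = {8145fba, adaea7c, bee16ff}.
That is 3 commits.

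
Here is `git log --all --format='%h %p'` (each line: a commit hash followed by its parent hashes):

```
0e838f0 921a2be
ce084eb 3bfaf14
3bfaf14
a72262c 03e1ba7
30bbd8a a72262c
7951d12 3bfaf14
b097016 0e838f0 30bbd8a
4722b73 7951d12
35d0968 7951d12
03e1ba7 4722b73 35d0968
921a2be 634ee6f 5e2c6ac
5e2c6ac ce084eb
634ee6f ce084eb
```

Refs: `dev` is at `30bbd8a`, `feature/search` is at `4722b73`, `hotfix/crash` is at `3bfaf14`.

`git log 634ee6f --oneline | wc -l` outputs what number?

3

Walking parent pointers from 634ee6f: reachable set = {3bfaf14, 634ee6f, ce084eb}.
That is 3 commits.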